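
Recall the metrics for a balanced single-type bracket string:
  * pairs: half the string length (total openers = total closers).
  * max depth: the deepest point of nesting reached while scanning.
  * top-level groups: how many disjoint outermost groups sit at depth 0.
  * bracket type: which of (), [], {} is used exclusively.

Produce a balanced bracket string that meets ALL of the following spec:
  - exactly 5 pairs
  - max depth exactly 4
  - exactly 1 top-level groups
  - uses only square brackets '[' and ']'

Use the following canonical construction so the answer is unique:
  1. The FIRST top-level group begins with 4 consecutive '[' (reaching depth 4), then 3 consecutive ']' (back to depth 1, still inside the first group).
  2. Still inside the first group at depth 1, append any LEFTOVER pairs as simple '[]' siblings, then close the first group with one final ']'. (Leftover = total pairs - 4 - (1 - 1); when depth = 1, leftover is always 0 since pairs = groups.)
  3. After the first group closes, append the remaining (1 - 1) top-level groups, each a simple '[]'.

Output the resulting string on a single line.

Answer: [[[[]]][]]

Derivation:
Spec: pairs=5 depth=4 groups=1
Leftover pairs = 5 - 4 - (1-1) = 1
First group: deep chain of depth 4 + 1 sibling pairs
Remaining 0 groups: simple '[]' each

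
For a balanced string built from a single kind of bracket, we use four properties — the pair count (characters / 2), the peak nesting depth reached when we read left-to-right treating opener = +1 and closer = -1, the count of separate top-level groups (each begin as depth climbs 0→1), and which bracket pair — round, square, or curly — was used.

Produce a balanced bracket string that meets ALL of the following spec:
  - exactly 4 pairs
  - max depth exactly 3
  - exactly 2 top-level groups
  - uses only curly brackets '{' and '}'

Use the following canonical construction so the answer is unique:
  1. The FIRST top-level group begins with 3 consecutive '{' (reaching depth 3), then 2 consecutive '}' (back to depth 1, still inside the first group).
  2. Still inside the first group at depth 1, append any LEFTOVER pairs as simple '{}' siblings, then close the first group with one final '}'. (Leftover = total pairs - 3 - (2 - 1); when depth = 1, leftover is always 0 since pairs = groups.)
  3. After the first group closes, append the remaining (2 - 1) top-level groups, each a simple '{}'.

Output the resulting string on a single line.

Spec: pairs=4 depth=3 groups=2
Leftover pairs = 4 - 3 - (2-1) = 0
First group: deep chain of depth 3 + 0 sibling pairs
Remaining 1 groups: simple '{}' each

Answer: {{{}}}{}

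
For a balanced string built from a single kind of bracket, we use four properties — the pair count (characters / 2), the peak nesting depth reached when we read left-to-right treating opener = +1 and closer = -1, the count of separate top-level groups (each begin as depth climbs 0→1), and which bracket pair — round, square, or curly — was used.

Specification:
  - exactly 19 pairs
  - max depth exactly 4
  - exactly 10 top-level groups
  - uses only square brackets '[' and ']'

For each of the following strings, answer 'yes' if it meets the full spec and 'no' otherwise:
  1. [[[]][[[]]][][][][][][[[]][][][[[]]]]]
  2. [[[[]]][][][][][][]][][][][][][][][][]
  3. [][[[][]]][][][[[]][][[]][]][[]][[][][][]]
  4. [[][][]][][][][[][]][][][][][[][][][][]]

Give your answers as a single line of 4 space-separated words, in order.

Answer: no yes no no

Derivation:
String 1 '[[[]][[[]]][][][][][][[[]][][][[[]]]]]': depth seq [1 2 3 2 1 2 3 4 3 2 1 2 1 2 1 2 1 2 1 2 1 2 3 4 3 2 3 2 3 2 3 4 5 4 3 2 1 0]
  -> pairs=19 depth=5 groups=1 -> no
String 2 '[[[[]]][][][][][][]][][][][][][][][][]': depth seq [1 2 3 4 3 2 1 2 1 2 1 2 1 2 1 2 1 2 1 0 1 0 1 0 1 0 1 0 1 0 1 0 1 0 1 0 1 0]
  -> pairs=19 depth=4 groups=10 -> yes
String 3 '[][[[][]]][][][[[]][][[]][]][[]][[][][][]]': depth seq [1 0 1 2 3 2 3 2 1 0 1 0 1 0 1 2 3 2 1 2 1 2 3 2 1 2 1 0 1 2 1 0 1 2 1 2 1 2 1 2 1 0]
  -> pairs=21 depth=3 groups=7 -> no
String 4 '[[][][]][][][][[][]][][][][][[][][][][]]': depth seq [1 2 1 2 1 2 1 0 1 0 1 0 1 0 1 2 1 2 1 0 1 0 1 0 1 0 1 0 1 2 1 2 1 2 1 2 1 2 1 0]
  -> pairs=20 depth=2 groups=10 -> no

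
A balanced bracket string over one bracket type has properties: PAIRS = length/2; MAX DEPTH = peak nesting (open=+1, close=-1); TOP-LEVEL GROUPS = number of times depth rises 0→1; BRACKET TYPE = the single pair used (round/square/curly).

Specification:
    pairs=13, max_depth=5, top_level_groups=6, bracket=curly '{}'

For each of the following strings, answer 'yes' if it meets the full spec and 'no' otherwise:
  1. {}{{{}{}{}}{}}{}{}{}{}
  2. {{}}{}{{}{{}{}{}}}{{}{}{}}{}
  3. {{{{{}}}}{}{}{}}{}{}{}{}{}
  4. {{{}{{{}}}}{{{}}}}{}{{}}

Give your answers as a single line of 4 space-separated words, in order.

String 1 '{}{{{}{}{}}{}}{}{}{}{}': depth seq [1 0 1 2 3 2 3 2 3 2 1 2 1 0 1 0 1 0 1 0 1 0]
  -> pairs=11 depth=3 groups=6 -> no
String 2 '{{}}{}{{}{{}{}{}}}{{}{}{}}{}': depth seq [1 2 1 0 1 0 1 2 1 2 3 2 3 2 3 2 1 0 1 2 1 2 1 2 1 0 1 0]
  -> pairs=14 depth=3 groups=5 -> no
String 3 '{{{{{}}}}{}{}{}}{}{}{}{}{}': depth seq [1 2 3 4 5 4 3 2 1 2 1 2 1 2 1 0 1 0 1 0 1 0 1 0 1 0]
  -> pairs=13 depth=5 groups=6 -> yes
String 4 '{{{}{{{}}}}{{{}}}}{}{{}}': depth seq [1 2 3 2 3 4 5 4 3 2 1 2 3 4 3 2 1 0 1 0 1 2 1 0]
  -> pairs=12 depth=5 groups=3 -> no

Answer: no no yes no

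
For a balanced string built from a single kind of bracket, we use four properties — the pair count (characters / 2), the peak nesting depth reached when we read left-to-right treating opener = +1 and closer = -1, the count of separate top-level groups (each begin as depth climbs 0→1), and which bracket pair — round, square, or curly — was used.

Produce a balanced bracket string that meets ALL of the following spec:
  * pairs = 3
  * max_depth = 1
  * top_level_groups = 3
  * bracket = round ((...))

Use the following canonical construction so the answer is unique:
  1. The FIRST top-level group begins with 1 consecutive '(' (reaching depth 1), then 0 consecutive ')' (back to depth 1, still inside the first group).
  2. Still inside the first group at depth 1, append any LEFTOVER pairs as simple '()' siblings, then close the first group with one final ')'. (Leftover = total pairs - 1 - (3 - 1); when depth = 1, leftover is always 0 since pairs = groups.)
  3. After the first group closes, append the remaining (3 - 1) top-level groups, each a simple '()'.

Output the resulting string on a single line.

Answer: ()()()

Derivation:
Spec: pairs=3 depth=1 groups=3
Leftover pairs = 3 - 1 - (3-1) = 0
First group: deep chain of depth 1 + 0 sibling pairs
Remaining 2 groups: simple '()' each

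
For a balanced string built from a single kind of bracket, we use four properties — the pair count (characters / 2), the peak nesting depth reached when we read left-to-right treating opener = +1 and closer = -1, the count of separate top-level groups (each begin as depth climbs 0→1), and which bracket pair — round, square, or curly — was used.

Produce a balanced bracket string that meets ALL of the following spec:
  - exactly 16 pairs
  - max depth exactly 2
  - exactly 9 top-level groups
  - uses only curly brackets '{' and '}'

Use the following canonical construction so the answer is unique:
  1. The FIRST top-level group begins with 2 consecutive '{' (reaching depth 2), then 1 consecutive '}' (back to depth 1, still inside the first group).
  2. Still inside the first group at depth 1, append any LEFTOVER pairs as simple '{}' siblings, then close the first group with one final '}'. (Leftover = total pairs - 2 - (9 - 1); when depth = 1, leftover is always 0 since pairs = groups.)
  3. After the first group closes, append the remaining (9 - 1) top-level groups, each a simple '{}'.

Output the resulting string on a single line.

Answer: {{}{}{}{}{}{}{}}{}{}{}{}{}{}{}{}

Derivation:
Spec: pairs=16 depth=2 groups=9
Leftover pairs = 16 - 2 - (9-1) = 6
First group: deep chain of depth 2 + 6 sibling pairs
Remaining 8 groups: simple '{}' each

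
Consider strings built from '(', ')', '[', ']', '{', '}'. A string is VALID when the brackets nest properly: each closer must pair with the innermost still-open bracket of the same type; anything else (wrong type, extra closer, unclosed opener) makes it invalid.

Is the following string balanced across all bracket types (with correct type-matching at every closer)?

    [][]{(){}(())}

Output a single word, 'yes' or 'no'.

pos 0: push '['; stack = [
pos 1: ']' matches '['; pop; stack = (empty)
pos 2: push '['; stack = [
pos 3: ']' matches '['; pop; stack = (empty)
pos 4: push '{'; stack = {
pos 5: push '('; stack = {(
pos 6: ')' matches '('; pop; stack = {
pos 7: push '{'; stack = {{
pos 8: '}' matches '{'; pop; stack = {
pos 9: push '('; stack = {(
pos 10: push '('; stack = {((
pos 11: ')' matches '('; pop; stack = {(
pos 12: ')' matches '('; pop; stack = {
pos 13: '}' matches '{'; pop; stack = (empty)
end: stack empty → VALID
Verdict: properly nested → yes

Answer: yes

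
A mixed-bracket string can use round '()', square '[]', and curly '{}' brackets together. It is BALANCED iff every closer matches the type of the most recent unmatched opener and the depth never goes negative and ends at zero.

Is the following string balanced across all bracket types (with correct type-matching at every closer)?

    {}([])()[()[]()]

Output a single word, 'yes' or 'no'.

Answer: yes

Derivation:
pos 0: push '{'; stack = {
pos 1: '}' matches '{'; pop; stack = (empty)
pos 2: push '('; stack = (
pos 3: push '['; stack = ([
pos 4: ']' matches '['; pop; stack = (
pos 5: ')' matches '('; pop; stack = (empty)
pos 6: push '('; stack = (
pos 7: ')' matches '('; pop; stack = (empty)
pos 8: push '['; stack = [
pos 9: push '('; stack = [(
pos 10: ')' matches '('; pop; stack = [
pos 11: push '['; stack = [[
pos 12: ']' matches '['; pop; stack = [
pos 13: push '('; stack = [(
pos 14: ')' matches '('; pop; stack = [
pos 15: ']' matches '['; pop; stack = (empty)
end: stack empty → VALID
Verdict: properly nested → yes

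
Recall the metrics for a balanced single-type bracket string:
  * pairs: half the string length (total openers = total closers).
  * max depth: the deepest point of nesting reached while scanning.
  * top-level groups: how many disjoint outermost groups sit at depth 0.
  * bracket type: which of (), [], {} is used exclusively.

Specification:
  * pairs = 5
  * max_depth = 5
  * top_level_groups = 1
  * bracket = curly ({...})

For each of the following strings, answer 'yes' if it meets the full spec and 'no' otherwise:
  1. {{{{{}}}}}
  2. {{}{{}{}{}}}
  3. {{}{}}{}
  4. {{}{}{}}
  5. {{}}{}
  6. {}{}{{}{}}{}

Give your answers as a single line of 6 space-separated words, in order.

Answer: yes no no no no no

Derivation:
String 1 '{{{{{}}}}}': depth seq [1 2 3 4 5 4 3 2 1 0]
  -> pairs=5 depth=5 groups=1 -> yes
String 2 '{{}{{}{}{}}}': depth seq [1 2 1 2 3 2 3 2 3 2 1 0]
  -> pairs=6 depth=3 groups=1 -> no
String 3 '{{}{}}{}': depth seq [1 2 1 2 1 0 1 0]
  -> pairs=4 depth=2 groups=2 -> no
String 4 '{{}{}{}}': depth seq [1 2 1 2 1 2 1 0]
  -> pairs=4 depth=2 groups=1 -> no
String 5 '{{}}{}': depth seq [1 2 1 0 1 0]
  -> pairs=3 depth=2 groups=2 -> no
String 6 '{}{}{{}{}}{}': depth seq [1 0 1 0 1 2 1 2 1 0 1 0]
  -> pairs=6 depth=2 groups=4 -> no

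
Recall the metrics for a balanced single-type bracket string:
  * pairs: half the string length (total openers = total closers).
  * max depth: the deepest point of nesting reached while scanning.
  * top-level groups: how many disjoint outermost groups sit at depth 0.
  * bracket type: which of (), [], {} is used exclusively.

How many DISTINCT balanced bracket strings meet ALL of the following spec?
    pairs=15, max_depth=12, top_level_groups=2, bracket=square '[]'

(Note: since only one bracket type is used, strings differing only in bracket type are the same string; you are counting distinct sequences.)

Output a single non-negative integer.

Answer: 546

Derivation:
Spec: pairs=15 depth=12 groups=2
Count(depth <= 12) = 2674390
Count(depth <= 11) = 2673844
Count(depth == 12) = 2674390 - 2673844 = 546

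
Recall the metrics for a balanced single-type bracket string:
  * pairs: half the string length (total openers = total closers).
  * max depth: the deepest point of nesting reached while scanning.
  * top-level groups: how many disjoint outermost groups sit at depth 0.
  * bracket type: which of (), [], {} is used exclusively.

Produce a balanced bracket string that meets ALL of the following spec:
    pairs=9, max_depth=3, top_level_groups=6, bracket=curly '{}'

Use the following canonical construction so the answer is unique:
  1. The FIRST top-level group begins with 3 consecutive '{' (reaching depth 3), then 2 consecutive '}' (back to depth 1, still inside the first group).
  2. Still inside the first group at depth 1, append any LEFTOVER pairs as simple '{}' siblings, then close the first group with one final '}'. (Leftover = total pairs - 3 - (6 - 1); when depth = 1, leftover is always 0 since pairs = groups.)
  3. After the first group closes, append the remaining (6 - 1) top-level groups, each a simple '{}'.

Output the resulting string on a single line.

Spec: pairs=9 depth=3 groups=6
Leftover pairs = 9 - 3 - (6-1) = 1
First group: deep chain of depth 3 + 1 sibling pairs
Remaining 5 groups: simple '{}' each

Answer: {{{}}{}}{}{}{}{}{}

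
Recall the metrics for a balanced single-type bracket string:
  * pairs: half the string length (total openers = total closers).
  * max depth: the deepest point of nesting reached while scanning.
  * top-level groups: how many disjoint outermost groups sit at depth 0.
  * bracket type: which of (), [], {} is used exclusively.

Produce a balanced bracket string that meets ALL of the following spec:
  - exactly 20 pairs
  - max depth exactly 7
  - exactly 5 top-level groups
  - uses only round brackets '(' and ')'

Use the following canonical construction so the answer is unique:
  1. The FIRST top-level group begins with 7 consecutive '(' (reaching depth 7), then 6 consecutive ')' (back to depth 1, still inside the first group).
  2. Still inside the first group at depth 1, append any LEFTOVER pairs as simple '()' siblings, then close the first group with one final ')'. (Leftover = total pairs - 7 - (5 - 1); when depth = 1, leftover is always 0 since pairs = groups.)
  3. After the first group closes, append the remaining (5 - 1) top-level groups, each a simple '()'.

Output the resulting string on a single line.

Answer: ((((((())))))()()()()()()()()())()()()()

Derivation:
Spec: pairs=20 depth=7 groups=5
Leftover pairs = 20 - 7 - (5-1) = 9
First group: deep chain of depth 7 + 9 sibling pairs
Remaining 4 groups: simple '()' each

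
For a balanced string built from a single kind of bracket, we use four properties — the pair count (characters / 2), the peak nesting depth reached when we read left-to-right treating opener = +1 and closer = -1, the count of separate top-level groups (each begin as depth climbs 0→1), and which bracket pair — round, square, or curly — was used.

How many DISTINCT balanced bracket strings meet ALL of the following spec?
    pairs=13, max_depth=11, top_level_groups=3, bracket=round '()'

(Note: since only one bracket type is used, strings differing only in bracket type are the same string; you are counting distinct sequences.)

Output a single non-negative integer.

Answer: 3

Derivation:
Spec: pairs=13 depth=11 groups=3
Count(depth <= 11) = 149226
Count(depth <= 10) = 149223
Count(depth == 11) = 149226 - 149223 = 3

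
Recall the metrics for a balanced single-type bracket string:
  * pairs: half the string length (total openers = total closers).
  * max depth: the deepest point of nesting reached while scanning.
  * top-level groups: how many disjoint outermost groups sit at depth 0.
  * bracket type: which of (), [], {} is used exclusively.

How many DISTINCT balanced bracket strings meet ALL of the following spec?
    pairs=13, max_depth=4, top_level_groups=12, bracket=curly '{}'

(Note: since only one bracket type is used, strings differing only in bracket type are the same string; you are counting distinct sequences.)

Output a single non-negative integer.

Answer: 0

Derivation:
Spec: pairs=13 depth=4 groups=12
Count(depth <= 4) = 12
Count(depth <= 3) = 12
Count(depth == 4) = 12 - 12 = 0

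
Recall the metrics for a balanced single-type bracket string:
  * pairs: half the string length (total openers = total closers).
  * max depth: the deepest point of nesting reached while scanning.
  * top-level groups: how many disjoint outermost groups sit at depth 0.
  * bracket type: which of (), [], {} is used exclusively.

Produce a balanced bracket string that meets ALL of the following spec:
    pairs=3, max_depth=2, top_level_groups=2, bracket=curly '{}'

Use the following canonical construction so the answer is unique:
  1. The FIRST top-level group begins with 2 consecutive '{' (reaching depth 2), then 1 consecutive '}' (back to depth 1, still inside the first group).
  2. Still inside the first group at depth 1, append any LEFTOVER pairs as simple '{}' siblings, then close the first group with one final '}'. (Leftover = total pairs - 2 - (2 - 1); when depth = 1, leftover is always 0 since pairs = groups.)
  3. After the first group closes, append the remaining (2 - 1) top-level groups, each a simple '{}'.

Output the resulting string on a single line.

Answer: {{}}{}

Derivation:
Spec: pairs=3 depth=2 groups=2
Leftover pairs = 3 - 2 - (2-1) = 0
First group: deep chain of depth 2 + 0 sibling pairs
Remaining 1 groups: simple '{}' each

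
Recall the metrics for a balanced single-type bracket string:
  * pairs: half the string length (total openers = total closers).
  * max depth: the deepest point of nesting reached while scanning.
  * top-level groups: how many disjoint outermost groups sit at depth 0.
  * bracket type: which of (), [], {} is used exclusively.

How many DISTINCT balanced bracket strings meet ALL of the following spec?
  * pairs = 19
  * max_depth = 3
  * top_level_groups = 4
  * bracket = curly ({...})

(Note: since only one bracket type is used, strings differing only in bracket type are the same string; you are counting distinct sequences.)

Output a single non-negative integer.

Answer: 2989264

Derivation:
Spec: pairs=19 depth=3 groups=4
Count(depth <= 3) = 2990080
Count(depth <= 2) = 816
Count(depth == 3) = 2990080 - 816 = 2989264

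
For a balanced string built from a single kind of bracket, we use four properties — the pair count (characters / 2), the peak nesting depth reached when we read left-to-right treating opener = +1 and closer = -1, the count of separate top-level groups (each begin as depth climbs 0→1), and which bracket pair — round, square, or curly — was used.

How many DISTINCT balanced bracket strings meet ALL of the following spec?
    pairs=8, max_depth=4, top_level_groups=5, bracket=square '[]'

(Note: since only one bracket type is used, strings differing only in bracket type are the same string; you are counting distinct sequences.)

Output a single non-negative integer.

Answer: 5

Derivation:
Spec: pairs=8 depth=4 groups=5
Count(depth <= 4) = 75
Count(depth <= 3) = 70
Count(depth == 4) = 75 - 70 = 5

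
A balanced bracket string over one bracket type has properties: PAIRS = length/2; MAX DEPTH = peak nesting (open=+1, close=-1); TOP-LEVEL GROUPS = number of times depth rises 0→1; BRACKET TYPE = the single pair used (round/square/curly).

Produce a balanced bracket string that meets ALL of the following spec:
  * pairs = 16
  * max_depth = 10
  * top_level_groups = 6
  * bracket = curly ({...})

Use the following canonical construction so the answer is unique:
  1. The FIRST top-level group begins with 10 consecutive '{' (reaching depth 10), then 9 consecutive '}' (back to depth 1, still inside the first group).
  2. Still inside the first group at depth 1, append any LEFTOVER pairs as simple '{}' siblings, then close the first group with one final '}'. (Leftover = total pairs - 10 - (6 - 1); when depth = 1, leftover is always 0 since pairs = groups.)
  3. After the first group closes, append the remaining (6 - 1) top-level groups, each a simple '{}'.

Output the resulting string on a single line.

Spec: pairs=16 depth=10 groups=6
Leftover pairs = 16 - 10 - (6-1) = 1
First group: deep chain of depth 10 + 1 sibling pairs
Remaining 5 groups: simple '{}' each

Answer: {{{{{{{{{{}}}}}}}}}{}}{}{}{}{}{}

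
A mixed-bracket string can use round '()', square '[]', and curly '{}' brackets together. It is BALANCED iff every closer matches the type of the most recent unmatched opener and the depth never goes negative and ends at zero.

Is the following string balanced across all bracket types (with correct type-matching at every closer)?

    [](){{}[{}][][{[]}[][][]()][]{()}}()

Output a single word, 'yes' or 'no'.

Answer: yes

Derivation:
pos 0: push '['; stack = [
pos 1: ']' matches '['; pop; stack = (empty)
pos 2: push '('; stack = (
pos 3: ')' matches '('; pop; stack = (empty)
pos 4: push '{'; stack = {
pos 5: push '{'; stack = {{
pos 6: '}' matches '{'; pop; stack = {
pos 7: push '['; stack = {[
pos 8: push '{'; stack = {[{
pos 9: '}' matches '{'; pop; stack = {[
pos 10: ']' matches '['; pop; stack = {
pos 11: push '['; stack = {[
pos 12: ']' matches '['; pop; stack = {
pos 13: push '['; stack = {[
pos 14: push '{'; stack = {[{
pos 15: push '['; stack = {[{[
pos 16: ']' matches '['; pop; stack = {[{
pos 17: '}' matches '{'; pop; stack = {[
pos 18: push '['; stack = {[[
pos 19: ']' matches '['; pop; stack = {[
pos 20: push '['; stack = {[[
pos 21: ']' matches '['; pop; stack = {[
pos 22: push '['; stack = {[[
pos 23: ']' matches '['; pop; stack = {[
pos 24: push '('; stack = {[(
pos 25: ')' matches '('; pop; stack = {[
pos 26: ']' matches '['; pop; stack = {
pos 27: push '['; stack = {[
pos 28: ']' matches '['; pop; stack = {
pos 29: push '{'; stack = {{
pos 30: push '('; stack = {{(
pos 31: ')' matches '('; pop; stack = {{
pos 32: '}' matches '{'; pop; stack = {
pos 33: '}' matches '{'; pop; stack = (empty)
pos 34: push '('; stack = (
pos 35: ')' matches '('; pop; stack = (empty)
end: stack empty → VALID
Verdict: properly nested → yes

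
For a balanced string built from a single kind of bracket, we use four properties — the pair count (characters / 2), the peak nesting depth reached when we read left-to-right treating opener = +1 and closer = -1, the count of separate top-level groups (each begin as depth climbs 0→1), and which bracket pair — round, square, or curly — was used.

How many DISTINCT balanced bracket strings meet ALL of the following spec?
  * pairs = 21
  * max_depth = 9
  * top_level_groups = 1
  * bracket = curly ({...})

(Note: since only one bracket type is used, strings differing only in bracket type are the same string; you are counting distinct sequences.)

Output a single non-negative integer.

Answer: 921000186

Derivation:
Spec: pairs=21 depth=9 groups=1
Count(depth <= 9) = 5674201118
Count(depth <= 8) = 4753200932
Count(depth == 9) = 5674201118 - 4753200932 = 921000186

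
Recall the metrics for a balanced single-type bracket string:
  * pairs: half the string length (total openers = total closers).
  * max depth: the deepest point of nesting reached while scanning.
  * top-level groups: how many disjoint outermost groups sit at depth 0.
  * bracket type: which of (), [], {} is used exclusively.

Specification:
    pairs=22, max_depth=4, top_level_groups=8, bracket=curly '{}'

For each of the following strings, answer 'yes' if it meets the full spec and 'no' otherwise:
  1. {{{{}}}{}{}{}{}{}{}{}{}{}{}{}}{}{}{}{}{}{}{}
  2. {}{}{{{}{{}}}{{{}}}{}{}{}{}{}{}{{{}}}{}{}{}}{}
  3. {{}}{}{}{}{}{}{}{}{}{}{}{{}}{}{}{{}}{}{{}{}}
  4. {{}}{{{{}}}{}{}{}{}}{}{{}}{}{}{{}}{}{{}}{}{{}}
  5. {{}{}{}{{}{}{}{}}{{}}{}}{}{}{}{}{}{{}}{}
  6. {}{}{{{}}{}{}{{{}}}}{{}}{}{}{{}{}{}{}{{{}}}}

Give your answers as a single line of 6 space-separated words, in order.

String 1 '{{{{}}}{}{}{}{}{}{}{}{}{}{}{}}{}{}{}{}{}{}{}': depth seq [1 2 3 4 3 2 1 2 1 2 1 2 1 2 1 2 1 2 1 2 1 2 1 2 1 2 1 2 1 0 1 0 1 0 1 0 1 0 1 0 1 0 1 0]
  -> pairs=22 depth=4 groups=8 -> yes
String 2 '{}{}{{{}{{}}}{{{}}}{}{}{}{}{}{}{{{}}}{}{}{}}{}': depth seq [1 0 1 0 1 2 3 2 3 4 3 2 1 2 3 4 3 2 1 2 1 2 1 2 1 2 1 2 1 2 1 2 3 4 3 2 1 2 1 2 1 2 1 0 1 0]
  -> pairs=23 depth=4 groups=4 -> no
String 3 '{{}}{}{}{}{}{}{}{}{}{}{}{{}}{}{}{{}}{}{{}{}}': depth seq [1 2 1 0 1 0 1 0 1 0 1 0 1 0 1 0 1 0 1 0 1 0 1 0 1 2 1 0 1 0 1 0 1 2 1 0 1 0 1 2 1 2 1 0]
  -> pairs=22 depth=2 groups=17 -> no
String 4 '{{}}{{{{}}}{}{}{}{}}{}{{}}{}{}{{}}{}{{}}{}{{}}': depth seq [1 2 1 0 1 2 3 4 3 2 1 2 1 2 1 2 1 2 1 0 1 0 1 2 1 0 1 0 1 0 1 2 1 0 1 0 1 2 1 0 1 0 1 2 1 0]
  -> pairs=23 depth=4 groups=11 -> no
String 5 '{{}{}{}{{}{}{}{}}{{}}{}}{}{}{}{}{}{{}}{}': depth seq [1 2 1 2 1 2 1 2 3 2 3 2 3 2 3 2 1 2 3 2 1 2 1 0 1 0 1 0 1 0 1 0 1 0 1 2 1 0 1 0]
  -> pairs=20 depth=3 groups=8 -> no
String 6 '{}{}{{{}}{}{}{{{}}}}{{}}{}{}{{}{}{}{}{{{}}}}': depth seq [1 0 1 0 1 2 3 2 1 2 1 2 1 2 3 4 3 2 1 0 1 2 1 0 1 0 1 0 1 2 1 2 1 2 1 2 1 2 3 4 3 2 1 0]
  -> pairs=22 depth=4 groups=7 -> no

Answer: yes no no no no no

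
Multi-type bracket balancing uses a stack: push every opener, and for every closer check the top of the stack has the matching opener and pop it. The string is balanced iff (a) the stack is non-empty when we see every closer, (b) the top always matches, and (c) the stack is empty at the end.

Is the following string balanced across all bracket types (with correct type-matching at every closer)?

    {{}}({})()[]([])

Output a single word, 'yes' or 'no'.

Answer: yes

Derivation:
pos 0: push '{'; stack = {
pos 1: push '{'; stack = {{
pos 2: '}' matches '{'; pop; stack = {
pos 3: '}' matches '{'; pop; stack = (empty)
pos 4: push '('; stack = (
pos 5: push '{'; stack = ({
pos 6: '}' matches '{'; pop; stack = (
pos 7: ')' matches '('; pop; stack = (empty)
pos 8: push '('; stack = (
pos 9: ')' matches '('; pop; stack = (empty)
pos 10: push '['; stack = [
pos 11: ']' matches '['; pop; stack = (empty)
pos 12: push '('; stack = (
pos 13: push '['; stack = ([
pos 14: ']' matches '['; pop; stack = (
pos 15: ')' matches '('; pop; stack = (empty)
end: stack empty → VALID
Verdict: properly nested → yes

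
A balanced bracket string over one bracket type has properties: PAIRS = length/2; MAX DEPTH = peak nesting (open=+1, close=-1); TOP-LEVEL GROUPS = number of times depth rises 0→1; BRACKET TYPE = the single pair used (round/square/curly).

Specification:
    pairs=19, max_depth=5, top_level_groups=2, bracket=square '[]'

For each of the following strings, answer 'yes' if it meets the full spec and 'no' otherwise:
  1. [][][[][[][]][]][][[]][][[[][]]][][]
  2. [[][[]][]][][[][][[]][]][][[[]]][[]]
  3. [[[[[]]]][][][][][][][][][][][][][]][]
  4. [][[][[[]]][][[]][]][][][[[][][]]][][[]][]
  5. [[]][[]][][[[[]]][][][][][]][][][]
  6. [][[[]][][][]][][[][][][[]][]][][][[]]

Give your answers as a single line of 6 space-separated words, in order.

String 1 '[][][[][[][]][]][][[]][][[[][]]][][]': depth seq [1 0 1 0 1 2 1 2 3 2 3 2 1 2 1 0 1 0 1 2 1 0 1 0 1 2 3 2 3 2 1 0 1 0 1 0]
  -> pairs=18 depth=3 groups=9 -> no
String 2 '[[][[]][]][][[][][[]][]][][[[]]][[]]': depth seq [1 2 1 2 3 2 1 2 1 0 1 0 1 2 1 2 1 2 3 2 1 2 1 0 1 0 1 2 3 2 1 0 1 2 1 0]
  -> pairs=18 depth=3 groups=6 -> no
String 3 '[[[[[]]]][][][][][][][][][][][][][]][]': depth seq [1 2 3 4 5 4 3 2 1 2 1 2 1 2 1 2 1 2 1 2 1 2 1 2 1 2 1 2 1 2 1 2 1 2 1 0 1 0]
  -> pairs=19 depth=5 groups=2 -> yes
String 4 '[][[][[[]]][][[]][]][][][[[][][]]][][[]][]': depth seq [1 0 1 2 1 2 3 4 3 2 1 2 1 2 3 2 1 2 1 0 1 0 1 0 1 2 3 2 3 2 3 2 1 0 1 0 1 2 1 0 1 0]
  -> pairs=21 depth=4 groups=8 -> no
String 5 '[[]][[]][][[[[]]][][][][][]][][][]': depth seq [1 2 1 0 1 2 1 0 1 0 1 2 3 4 3 2 1 2 1 2 1 2 1 2 1 2 1 0 1 0 1 0 1 0]
  -> pairs=17 depth=4 groups=7 -> no
String 6 '[][[[]][][][]][][[][][][[]][]][][][[]]': depth seq [1 0 1 2 3 2 1 2 1 2 1 2 1 0 1 0 1 2 1 2 1 2 1 2 3 2 1 2 1 0 1 0 1 0 1 2 1 0]
  -> pairs=19 depth=3 groups=7 -> no

Answer: no no yes no no no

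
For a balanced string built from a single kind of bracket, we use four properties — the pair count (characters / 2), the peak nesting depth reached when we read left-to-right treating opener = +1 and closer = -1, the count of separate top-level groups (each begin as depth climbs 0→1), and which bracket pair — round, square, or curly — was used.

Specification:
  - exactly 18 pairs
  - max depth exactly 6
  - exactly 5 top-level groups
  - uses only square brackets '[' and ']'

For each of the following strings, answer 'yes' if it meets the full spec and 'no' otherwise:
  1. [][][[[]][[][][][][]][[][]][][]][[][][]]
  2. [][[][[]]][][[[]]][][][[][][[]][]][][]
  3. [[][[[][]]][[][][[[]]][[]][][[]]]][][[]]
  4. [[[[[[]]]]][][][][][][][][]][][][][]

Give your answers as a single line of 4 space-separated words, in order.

Answer: no no no yes

Derivation:
String 1 '[][][[[]][[][][][][]][[][]][][]][[][][]]': depth seq [1 0 1 0 1 2 3 2 1 2 3 2 3 2 3 2 3 2 3 2 1 2 3 2 3 2 1 2 1 2 1 0 1 2 1 2 1 2 1 0]
  -> pairs=20 depth=3 groups=4 -> no
String 2 '[][[][[]]][][[[]]][][][[][][[]][]][][]': depth seq [1 0 1 2 1 2 3 2 1 0 1 0 1 2 3 2 1 0 1 0 1 0 1 2 1 2 1 2 3 2 1 2 1 0 1 0 1 0]
  -> pairs=19 depth=3 groups=9 -> no
String 3 '[[][[[][]]][[][][[[]]][[]][][[]]]][][[]]': depth seq [1 2 1 2 3 4 3 4 3 2 1 2 3 2 3 2 3 4 5 4 3 2 3 4 3 2 3 2 3 4 3 2 1 0 1 0 1 2 1 0]
  -> pairs=20 depth=5 groups=3 -> no
String 4 '[[[[[[]]]]][][][][][][][][]][][][][]': depth seq [1 2 3 4 5 6 5 4 3 2 1 2 1 2 1 2 1 2 1 2 1 2 1 2 1 2 1 0 1 0 1 0 1 0 1 0]
  -> pairs=18 depth=6 groups=5 -> yes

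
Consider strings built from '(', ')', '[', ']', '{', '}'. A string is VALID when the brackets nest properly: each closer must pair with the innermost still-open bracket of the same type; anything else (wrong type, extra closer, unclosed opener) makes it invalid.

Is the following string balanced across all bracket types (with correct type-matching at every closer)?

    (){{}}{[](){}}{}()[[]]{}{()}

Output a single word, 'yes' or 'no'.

pos 0: push '('; stack = (
pos 1: ')' matches '('; pop; stack = (empty)
pos 2: push '{'; stack = {
pos 3: push '{'; stack = {{
pos 4: '}' matches '{'; pop; stack = {
pos 5: '}' matches '{'; pop; stack = (empty)
pos 6: push '{'; stack = {
pos 7: push '['; stack = {[
pos 8: ']' matches '['; pop; stack = {
pos 9: push '('; stack = {(
pos 10: ')' matches '('; pop; stack = {
pos 11: push '{'; stack = {{
pos 12: '}' matches '{'; pop; stack = {
pos 13: '}' matches '{'; pop; stack = (empty)
pos 14: push '{'; stack = {
pos 15: '}' matches '{'; pop; stack = (empty)
pos 16: push '('; stack = (
pos 17: ')' matches '('; pop; stack = (empty)
pos 18: push '['; stack = [
pos 19: push '['; stack = [[
pos 20: ']' matches '['; pop; stack = [
pos 21: ']' matches '['; pop; stack = (empty)
pos 22: push '{'; stack = {
pos 23: '}' matches '{'; pop; stack = (empty)
pos 24: push '{'; stack = {
pos 25: push '('; stack = {(
pos 26: ')' matches '('; pop; stack = {
pos 27: '}' matches '{'; pop; stack = (empty)
end: stack empty → VALID
Verdict: properly nested → yes

Answer: yes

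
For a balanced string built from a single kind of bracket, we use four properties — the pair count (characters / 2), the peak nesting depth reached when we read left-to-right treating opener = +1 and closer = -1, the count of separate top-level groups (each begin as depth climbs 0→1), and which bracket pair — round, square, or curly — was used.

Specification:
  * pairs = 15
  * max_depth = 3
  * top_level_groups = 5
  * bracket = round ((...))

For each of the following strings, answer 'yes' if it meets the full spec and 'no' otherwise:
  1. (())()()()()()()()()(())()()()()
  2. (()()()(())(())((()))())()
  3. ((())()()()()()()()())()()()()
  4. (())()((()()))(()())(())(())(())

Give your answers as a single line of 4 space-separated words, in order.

Answer: no no yes no

Derivation:
String 1 '(())()()()()()()()()(())()()()()': depth seq [1 2 1 0 1 0 1 0 1 0 1 0 1 0 1 0 1 0 1 0 1 2 1 0 1 0 1 0 1 0 1 0]
  -> pairs=16 depth=2 groups=14 -> no
String 2 '(()()()(())(())((()))())()': depth seq [1 2 1 2 1 2 1 2 3 2 1 2 3 2 1 2 3 4 3 2 1 2 1 0 1 0]
  -> pairs=13 depth=4 groups=2 -> no
String 3 '((())()()()()()()()())()()()()': depth seq [1 2 3 2 1 2 1 2 1 2 1 2 1 2 1 2 1 2 1 2 1 0 1 0 1 0 1 0 1 0]
  -> pairs=15 depth=3 groups=5 -> yes
String 4 '(())()((()()))(()())(())(())(())': depth seq [1 2 1 0 1 0 1 2 3 2 3 2 1 0 1 2 1 2 1 0 1 2 1 0 1 2 1 0 1 2 1 0]
  -> pairs=16 depth=3 groups=7 -> no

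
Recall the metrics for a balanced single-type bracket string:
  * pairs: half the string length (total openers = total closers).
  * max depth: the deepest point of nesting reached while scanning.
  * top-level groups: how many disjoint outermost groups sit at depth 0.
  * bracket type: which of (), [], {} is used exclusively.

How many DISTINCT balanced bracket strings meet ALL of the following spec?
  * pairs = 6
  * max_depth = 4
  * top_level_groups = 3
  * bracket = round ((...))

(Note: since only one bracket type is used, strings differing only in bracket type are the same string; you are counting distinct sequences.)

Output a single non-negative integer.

Spec: pairs=6 depth=4 groups=3
Count(depth <= 4) = 28
Count(depth <= 3) = 25
Count(depth == 4) = 28 - 25 = 3

Answer: 3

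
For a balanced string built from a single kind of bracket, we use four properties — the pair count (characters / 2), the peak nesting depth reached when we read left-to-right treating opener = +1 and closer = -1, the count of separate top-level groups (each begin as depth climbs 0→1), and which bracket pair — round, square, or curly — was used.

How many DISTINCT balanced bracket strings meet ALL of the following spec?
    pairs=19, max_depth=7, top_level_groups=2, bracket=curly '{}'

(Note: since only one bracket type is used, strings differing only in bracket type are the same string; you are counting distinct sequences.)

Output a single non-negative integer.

Answer: 109445494

Derivation:
Spec: pairs=19 depth=7 groups=2
Count(depth <= 7) = 345841920
Count(depth <= 6) = 236396426
Count(depth == 7) = 345841920 - 236396426 = 109445494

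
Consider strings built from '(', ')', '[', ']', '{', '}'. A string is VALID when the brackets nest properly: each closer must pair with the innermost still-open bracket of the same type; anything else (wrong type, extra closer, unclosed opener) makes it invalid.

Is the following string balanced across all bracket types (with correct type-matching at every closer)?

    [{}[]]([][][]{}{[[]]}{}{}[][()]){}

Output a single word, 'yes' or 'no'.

Answer: yes

Derivation:
pos 0: push '['; stack = [
pos 1: push '{'; stack = [{
pos 2: '}' matches '{'; pop; stack = [
pos 3: push '['; stack = [[
pos 4: ']' matches '['; pop; stack = [
pos 5: ']' matches '['; pop; stack = (empty)
pos 6: push '('; stack = (
pos 7: push '['; stack = ([
pos 8: ']' matches '['; pop; stack = (
pos 9: push '['; stack = ([
pos 10: ']' matches '['; pop; stack = (
pos 11: push '['; stack = ([
pos 12: ']' matches '['; pop; stack = (
pos 13: push '{'; stack = ({
pos 14: '}' matches '{'; pop; stack = (
pos 15: push '{'; stack = ({
pos 16: push '['; stack = ({[
pos 17: push '['; stack = ({[[
pos 18: ']' matches '['; pop; stack = ({[
pos 19: ']' matches '['; pop; stack = ({
pos 20: '}' matches '{'; pop; stack = (
pos 21: push '{'; stack = ({
pos 22: '}' matches '{'; pop; stack = (
pos 23: push '{'; stack = ({
pos 24: '}' matches '{'; pop; stack = (
pos 25: push '['; stack = ([
pos 26: ']' matches '['; pop; stack = (
pos 27: push '['; stack = ([
pos 28: push '('; stack = ([(
pos 29: ')' matches '('; pop; stack = ([
pos 30: ']' matches '['; pop; stack = (
pos 31: ')' matches '('; pop; stack = (empty)
pos 32: push '{'; stack = {
pos 33: '}' matches '{'; pop; stack = (empty)
end: stack empty → VALID
Verdict: properly nested → yes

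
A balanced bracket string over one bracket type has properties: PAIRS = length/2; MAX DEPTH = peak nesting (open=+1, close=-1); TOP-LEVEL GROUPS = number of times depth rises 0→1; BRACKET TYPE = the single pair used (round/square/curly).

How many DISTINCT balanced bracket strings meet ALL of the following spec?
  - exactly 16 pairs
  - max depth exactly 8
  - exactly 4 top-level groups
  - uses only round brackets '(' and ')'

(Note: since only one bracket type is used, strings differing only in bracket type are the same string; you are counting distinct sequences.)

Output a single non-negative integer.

Answer: 146016

Derivation:
Spec: pairs=16 depth=8 groups=4
Count(depth <= 8) = 4297761
Count(depth <= 7) = 4151745
Count(depth == 8) = 4297761 - 4151745 = 146016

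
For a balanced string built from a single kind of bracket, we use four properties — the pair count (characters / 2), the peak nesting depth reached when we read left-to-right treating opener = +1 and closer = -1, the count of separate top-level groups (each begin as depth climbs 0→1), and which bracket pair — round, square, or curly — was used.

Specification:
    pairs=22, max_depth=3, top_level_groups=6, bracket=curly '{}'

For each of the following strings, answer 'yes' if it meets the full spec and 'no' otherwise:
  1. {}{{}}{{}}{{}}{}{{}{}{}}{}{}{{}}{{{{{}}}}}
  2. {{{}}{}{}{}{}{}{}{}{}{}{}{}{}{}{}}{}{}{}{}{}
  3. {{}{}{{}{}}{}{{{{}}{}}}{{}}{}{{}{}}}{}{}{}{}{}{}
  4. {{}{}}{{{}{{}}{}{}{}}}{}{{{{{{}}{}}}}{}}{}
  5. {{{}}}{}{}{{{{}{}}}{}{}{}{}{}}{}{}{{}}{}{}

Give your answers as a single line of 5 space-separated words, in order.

String 1 '{}{{}}{{}}{{}}{}{{}{}{}}{}{}{{}}{{{{{}}}}}': depth seq [1 0 1 2 1 0 1 2 1 0 1 2 1 0 1 0 1 2 1 2 1 2 1 0 1 0 1 0 1 2 1 0 1 2 3 4 5 4 3 2 1 0]
  -> pairs=21 depth=5 groups=10 -> no
String 2 '{{{}}{}{}{}{}{}{}{}{}{}{}{}{}{}{}}{}{}{}{}{}': depth seq [1 2 3 2 1 2 1 2 1 2 1 2 1 2 1 2 1 2 1 2 1 2 1 2 1 2 1 2 1 2 1 2 1 0 1 0 1 0 1 0 1 0 1 0]
  -> pairs=22 depth=3 groups=6 -> yes
String 3 '{{}{}{{}{}}{}{{{{}}{}}}{{}}{}{{}{}}}{}{}{}{}{}{}': depth seq [1 2 1 2 1 2 3 2 3 2 1 2 1 2 3 4 5 4 3 4 3 2 1 2 3 2 1 2 1 2 3 2 3 2 1 0 1 0 1 0 1 0 1 0 1 0 1 0]
  -> pairs=24 depth=5 groups=7 -> no
String 4 '{{}{}}{{{}{{}}{}{}{}}}{}{{{{{{}}{}}}}{}}{}': depth seq [1 2 1 2 1 0 1 2 3 2 3 4 3 2 3 2 3 2 3 2 1 0 1 0 1 2 3 4 5 6 5 4 5 4 3 2 1 2 1 0 1 0]
  -> pairs=21 depth=6 groups=5 -> no
String 5 '{{{}}}{}{}{{{{}{}}}{}{}{}{}{}}{}{}{{}}{}{}': depth seq [1 2 3 2 1 0 1 0 1 0 1 2 3 4 3 4 3 2 1 2 1 2 1 2 1 2 1 2 1 0 1 0 1 0 1 2 1 0 1 0 1 0]
  -> pairs=21 depth=4 groups=9 -> no

Answer: no yes no no no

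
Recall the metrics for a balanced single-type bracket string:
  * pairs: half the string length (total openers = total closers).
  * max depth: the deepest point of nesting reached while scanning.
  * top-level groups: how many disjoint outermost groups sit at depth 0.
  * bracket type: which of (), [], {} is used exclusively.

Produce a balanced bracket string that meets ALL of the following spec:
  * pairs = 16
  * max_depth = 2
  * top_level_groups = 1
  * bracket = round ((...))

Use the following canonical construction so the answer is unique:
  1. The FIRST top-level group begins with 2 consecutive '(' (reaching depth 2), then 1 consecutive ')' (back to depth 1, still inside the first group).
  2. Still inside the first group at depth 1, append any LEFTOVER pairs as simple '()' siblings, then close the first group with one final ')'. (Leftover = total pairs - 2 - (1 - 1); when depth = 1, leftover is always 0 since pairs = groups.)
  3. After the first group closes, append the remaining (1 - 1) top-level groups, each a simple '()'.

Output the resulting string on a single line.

Spec: pairs=16 depth=2 groups=1
Leftover pairs = 16 - 2 - (1-1) = 14
First group: deep chain of depth 2 + 14 sibling pairs
Remaining 0 groups: simple '()' each

Answer: (()()()()()()()()()()()()()()())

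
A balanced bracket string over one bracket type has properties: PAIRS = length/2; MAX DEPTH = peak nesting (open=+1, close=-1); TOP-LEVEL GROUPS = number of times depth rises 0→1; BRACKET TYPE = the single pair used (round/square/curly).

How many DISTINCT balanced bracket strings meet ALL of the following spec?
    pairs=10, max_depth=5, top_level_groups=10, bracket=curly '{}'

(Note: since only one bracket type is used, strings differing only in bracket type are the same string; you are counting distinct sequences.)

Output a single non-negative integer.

Answer: 0

Derivation:
Spec: pairs=10 depth=5 groups=10
Count(depth <= 5) = 1
Count(depth <= 4) = 1
Count(depth == 5) = 1 - 1 = 0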